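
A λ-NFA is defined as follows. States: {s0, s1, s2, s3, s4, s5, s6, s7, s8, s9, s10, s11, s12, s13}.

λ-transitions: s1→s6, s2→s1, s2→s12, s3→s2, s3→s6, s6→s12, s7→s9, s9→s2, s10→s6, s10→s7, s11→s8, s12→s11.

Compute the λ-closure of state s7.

{s1, s2, s6, s7, s8, s9, s11, s12}

Start with {s7}.
From s7 via λ: add s9.
From s9 via λ: add s2.
From s2 via λ: add s1, s12.
From s1 via λ: add s6.
From s12 via λ: add s11.
From s11 via λ: add s8.
No new states can be added; the closed set is {s1, s2, s6, s7, s8, s9, s11, s12}.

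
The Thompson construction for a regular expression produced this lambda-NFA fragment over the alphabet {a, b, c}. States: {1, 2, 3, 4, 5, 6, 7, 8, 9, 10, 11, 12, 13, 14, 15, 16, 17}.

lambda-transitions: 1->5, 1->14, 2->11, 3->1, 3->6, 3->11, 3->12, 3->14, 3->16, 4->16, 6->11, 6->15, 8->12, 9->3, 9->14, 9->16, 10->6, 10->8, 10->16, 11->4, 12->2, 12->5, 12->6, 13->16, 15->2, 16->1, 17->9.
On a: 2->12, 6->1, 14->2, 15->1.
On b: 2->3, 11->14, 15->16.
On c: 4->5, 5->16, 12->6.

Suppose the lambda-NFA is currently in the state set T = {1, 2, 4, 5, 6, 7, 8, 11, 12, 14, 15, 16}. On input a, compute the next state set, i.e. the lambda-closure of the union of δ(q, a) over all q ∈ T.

2 on a → {12}.
6 on a → {1}.
14 on a → {2}.
15 on a → {1}.
No a-transition from 1, 4, 5, 7, 8, 11, 12, 16.
Union after reading a: {1, 2, 12}.
Now take the lambda-closure:
From 1 via lambda: add 5, 14.
From 2 via lambda: add 11.
From 12 via lambda: add 6.
From 6 via lambda: add 15.
From 11 via lambda: add 4.
From 4 via lambda: add 16.
No new states can be added; the closed set is {1, 2, 4, 5, 6, 11, 12, 14, 15, 16}.

{1, 2, 4, 5, 6, 11, 12, 14, 15, 16}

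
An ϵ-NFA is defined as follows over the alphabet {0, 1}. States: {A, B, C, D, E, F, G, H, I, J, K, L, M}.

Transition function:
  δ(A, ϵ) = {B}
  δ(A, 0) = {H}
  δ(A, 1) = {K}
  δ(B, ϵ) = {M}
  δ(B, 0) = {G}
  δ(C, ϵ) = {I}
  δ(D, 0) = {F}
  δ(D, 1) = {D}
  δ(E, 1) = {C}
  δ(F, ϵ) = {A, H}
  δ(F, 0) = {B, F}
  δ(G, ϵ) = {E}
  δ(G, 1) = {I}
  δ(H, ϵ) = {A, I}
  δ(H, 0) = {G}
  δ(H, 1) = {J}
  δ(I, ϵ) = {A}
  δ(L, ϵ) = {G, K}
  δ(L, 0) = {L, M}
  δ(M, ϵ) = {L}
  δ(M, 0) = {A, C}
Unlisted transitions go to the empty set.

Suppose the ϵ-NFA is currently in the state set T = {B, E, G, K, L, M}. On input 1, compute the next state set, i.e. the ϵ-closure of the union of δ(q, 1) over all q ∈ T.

E on 1 → {C}.
G on 1 → {I}.
No 1-transition from B, K, L, M.
Union after reading 1: {C, I}.
Now take the ϵ-closure:
From I via ϵ: add A.
From A via ϵ: add B.
From B via ϵ: add M.
From M via ϵ: add L.
From L via ϵ: add G, K.
From G via ϵ: add E.
No new states can be added; the closed set is {A, B, C, E, G, I, K, L, M}.

{A, B, C, E, G, I, K, L, M}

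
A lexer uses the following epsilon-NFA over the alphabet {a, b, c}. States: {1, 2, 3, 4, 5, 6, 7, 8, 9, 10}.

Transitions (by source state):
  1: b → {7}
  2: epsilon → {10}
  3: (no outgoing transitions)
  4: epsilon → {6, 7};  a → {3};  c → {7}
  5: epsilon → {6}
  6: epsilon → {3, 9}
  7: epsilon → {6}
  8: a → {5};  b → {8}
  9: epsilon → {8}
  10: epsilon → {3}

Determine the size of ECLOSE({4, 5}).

7

Start with {4, 5}.
From 4 via epsilon: add 6, 7.
From 6 via epsilon: add 3, 9.
From 9 via epsilon: add 8.
epsilon-closure = {3, 4, 5, 6, 7, 8, 9}, which has 7 states.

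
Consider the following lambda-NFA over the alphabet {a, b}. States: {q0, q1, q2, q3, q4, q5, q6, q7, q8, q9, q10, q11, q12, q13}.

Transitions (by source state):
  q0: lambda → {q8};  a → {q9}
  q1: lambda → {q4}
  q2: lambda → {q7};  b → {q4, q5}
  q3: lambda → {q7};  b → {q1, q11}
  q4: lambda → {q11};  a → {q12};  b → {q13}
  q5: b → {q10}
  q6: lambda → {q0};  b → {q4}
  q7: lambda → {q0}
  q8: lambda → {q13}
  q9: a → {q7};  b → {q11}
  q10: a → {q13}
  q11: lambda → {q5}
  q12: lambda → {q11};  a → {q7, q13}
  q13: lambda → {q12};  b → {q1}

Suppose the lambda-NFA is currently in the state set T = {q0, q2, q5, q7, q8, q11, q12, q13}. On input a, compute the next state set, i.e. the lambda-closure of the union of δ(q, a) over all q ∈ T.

{q0, q5, q7, q8, q9, q11, q12, q13}

q0 on a → {q9}.
q12 on a → {q7, q13}.
No a-transition from q2, q5, q7, q8, q11, q13.
Union after reading a: {q7, q9, q13}.
Now take the lambda-closure:
From q7 via lambda: add q0.
From q13 via lambda: add q12.
From q0 via lambda: add q8.
From q12 via lambda: add q11.
From q11 via lambda: add q5.
No new states can be added; the closed set is {q0, q5, q7, q8, q9, q11, q12, q13}.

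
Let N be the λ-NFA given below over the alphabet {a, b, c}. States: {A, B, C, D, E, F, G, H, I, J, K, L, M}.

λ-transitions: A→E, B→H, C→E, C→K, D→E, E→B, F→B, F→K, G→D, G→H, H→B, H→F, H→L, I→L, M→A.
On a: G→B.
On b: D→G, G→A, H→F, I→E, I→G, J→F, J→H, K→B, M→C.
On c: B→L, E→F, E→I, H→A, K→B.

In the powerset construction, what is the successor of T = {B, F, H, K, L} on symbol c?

B on c → {L}.
H on c → {A}.
K on c → {B}.
No c-transition from F, L.
Union after reading c: {A, B, L}.
Now take the λ-closure:
From A via λ: add E.
From B via λ: add H.
From H via λ: add F.
From F via λ: add K.
No new states can be added; the closed set is {A, B, E, F, H, K, L}.

{A, B, E, F, H, K, L}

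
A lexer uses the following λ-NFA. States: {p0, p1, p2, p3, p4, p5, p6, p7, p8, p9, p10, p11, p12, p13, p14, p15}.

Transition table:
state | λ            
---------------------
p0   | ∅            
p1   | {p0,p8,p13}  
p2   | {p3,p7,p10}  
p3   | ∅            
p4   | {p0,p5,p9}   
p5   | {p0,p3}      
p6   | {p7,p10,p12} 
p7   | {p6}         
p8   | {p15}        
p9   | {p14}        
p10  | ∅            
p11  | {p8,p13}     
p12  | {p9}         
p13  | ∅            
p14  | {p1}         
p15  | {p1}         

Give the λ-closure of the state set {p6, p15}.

Start with {p6, p15}.
From p6 via λ: add p7, p10, p12.
From p15 via λ: add p1.
From p1 via λ: add p0, p8, p13.
From p12 via λ: add p9.
From p9 via λ: add p14.
No new states can be added; the closed set is {p0, p1, p6, p7, p8, p9, p10, p12, p13, p14, p15}.

{p0, p1, p6, p7, p8, p9, p10, p12, p13, p14, p15}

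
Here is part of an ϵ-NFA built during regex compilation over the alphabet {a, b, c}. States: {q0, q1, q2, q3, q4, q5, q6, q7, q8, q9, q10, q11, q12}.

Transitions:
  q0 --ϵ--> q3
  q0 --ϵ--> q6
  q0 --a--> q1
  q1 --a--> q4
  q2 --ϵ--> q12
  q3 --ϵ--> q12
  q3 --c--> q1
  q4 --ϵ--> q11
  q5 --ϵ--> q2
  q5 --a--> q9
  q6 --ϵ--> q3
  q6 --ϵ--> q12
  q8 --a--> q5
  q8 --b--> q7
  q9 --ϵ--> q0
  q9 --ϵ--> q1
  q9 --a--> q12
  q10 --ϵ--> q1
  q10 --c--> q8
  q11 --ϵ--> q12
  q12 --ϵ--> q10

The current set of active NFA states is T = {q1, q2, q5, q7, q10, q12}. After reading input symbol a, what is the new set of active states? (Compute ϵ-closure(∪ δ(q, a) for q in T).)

q1 on a → {q4}.
q5 on a → {q9}.
No a-transition from q2, q7, q10, q12.
Union after reading a: {q4, q9}.
Now take the ϵ-closure:
From q4 via ϵ: add q11.
From q9 via ϵ: add q0, q1.
From q0 via ϵ: add q3, q6.
From q11 via ϵ: add q12.
From q12 via ϵ: add q10.
No new states can be added; the closed set is {q0, q1, q3, q4, q6, q9, q10, q11, q12}.

{q0, q1, q3, q4, q6, q9, q10, q11, q12}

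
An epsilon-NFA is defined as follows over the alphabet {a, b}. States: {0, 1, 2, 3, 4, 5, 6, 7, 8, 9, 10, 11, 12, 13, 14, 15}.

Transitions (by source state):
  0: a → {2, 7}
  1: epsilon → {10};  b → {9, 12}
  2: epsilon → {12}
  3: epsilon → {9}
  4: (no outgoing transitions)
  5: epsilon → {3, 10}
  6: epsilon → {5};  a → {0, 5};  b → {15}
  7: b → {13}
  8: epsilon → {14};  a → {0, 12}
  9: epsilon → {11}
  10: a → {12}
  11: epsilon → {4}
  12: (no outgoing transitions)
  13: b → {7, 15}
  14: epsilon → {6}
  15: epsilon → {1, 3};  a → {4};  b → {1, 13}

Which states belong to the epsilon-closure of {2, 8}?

Start with {2, 8}.
From 2 via epsilon: add 12.
From 8 via epsilon: add 14.
From 14 via epsilon: add 6.
From 6 via epsilon: add 5.
From 5 via epsilon: add 3, 10.
From 3 via epsilon: add 9.
From 9 via epsilon: add 11.
From 11 via epsilon: add 4.
No new states can be added; the closed set is {2, 3, 4, 5, 6, 8, 9, 10, 11, 12, 14}.

{2, 3, 4, 5, 6, 8, 9, 10, 11, 12, 14}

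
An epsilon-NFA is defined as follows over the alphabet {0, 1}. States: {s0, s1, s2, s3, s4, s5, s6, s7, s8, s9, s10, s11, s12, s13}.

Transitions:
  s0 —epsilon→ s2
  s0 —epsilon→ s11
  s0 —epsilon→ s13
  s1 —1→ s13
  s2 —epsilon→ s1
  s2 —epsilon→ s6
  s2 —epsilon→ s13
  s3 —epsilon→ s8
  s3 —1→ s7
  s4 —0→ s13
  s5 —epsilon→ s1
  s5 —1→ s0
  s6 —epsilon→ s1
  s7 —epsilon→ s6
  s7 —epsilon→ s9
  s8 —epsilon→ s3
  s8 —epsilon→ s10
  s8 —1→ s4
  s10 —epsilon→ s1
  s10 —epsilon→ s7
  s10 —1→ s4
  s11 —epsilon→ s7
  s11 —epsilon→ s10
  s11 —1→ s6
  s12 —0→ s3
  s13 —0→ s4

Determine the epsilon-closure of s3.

{s1, s3, s6, s7, s8, s9, s10}

Start with {s3}.
From s3 via epsilon: add s8.
From s8 via epsilon: add s10.
From s10 via epsilon: add s1, s7.
From s7 via epsilon: add s6, s9.
No new states can be added; the closed set is {s1, s3, s6, s7, s8, s9, s10}.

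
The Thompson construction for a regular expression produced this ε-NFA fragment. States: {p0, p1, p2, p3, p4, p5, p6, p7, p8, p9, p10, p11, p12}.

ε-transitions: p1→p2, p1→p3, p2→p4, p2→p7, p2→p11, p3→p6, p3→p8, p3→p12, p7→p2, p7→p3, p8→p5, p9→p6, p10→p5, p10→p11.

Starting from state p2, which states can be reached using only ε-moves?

Start with {p2}.
From p2 via ε: add p4, p7, p11.
From p7 via ε: add p3.
From p3 via ε: add p6, p8, p12.
From p8 via ε: add p5.
No new states can be added; the closed set is {p2, p3, p4, p5, p6, p7, p8, p11, p12}.

{p2, p3, p4, p5, p6, p7, p8, p11, p12}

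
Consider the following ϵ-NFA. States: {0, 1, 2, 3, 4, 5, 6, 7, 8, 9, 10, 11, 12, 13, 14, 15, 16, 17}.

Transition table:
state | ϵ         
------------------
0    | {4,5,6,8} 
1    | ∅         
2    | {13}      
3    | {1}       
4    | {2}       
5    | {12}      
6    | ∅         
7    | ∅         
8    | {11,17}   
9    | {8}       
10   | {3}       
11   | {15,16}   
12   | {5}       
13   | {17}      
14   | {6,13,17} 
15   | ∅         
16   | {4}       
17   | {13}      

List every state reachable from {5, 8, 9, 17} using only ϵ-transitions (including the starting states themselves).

{2, 4, 5, 8, 9, 11, 12, 13, 15, 16, 17}

Start with {5, 8, 9, 17}.
From 5 via ϵ: add 12.
From 8 via ϵ: add 11.
From 17 via ϵ: add 13.
From 11 via ϵ: add 15, 16.
From 16 via ϵ: add 4.
From 4 via ϵ: add 2.
No new states can be added; the closed set is {2, 4, 5, 8, 9, 11, 12, 13, 15, 16, 17}.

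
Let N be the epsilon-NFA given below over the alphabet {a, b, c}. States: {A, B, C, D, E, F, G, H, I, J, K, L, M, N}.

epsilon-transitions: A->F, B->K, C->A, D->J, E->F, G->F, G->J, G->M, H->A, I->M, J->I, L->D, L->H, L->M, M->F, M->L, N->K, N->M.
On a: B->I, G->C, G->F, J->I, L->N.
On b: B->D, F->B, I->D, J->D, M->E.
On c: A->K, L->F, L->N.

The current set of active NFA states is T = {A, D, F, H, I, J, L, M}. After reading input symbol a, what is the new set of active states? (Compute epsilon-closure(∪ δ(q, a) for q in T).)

{A, D, F, H, I, J, K, L, M, N}

J on a → {I}.
L on a → {N}.
No a-transition from A, D, F, H, I, M.
Union after reading a: {I, N}.
Now take the epsilon-closure:
From I via epsilon: add M.
From N via epsilon: add K.
From M via epsilon: add F, L.
From L via epsilon: add D, H.
From D via epsilon: add J.
From H via epsilon: add A.
No new states can be added; the closed set is {A, D, F, H, I, J, K, L, M, N}.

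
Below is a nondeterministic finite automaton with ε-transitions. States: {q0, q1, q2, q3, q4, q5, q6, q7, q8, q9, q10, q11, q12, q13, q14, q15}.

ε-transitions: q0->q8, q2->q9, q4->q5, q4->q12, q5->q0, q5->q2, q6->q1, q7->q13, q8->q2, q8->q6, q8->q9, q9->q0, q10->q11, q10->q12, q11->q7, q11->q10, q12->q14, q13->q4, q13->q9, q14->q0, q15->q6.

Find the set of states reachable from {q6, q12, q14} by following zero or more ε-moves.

{q0, q1, q2, q6, q8, q9, q12, q14}

Start with {q6, q12, q14}.
From q6 via ε: add q1.
From q14 via ε: add q0.
From q0 via ε: add q8.
From q8 via ε: add q2, q9.
No new states can be added; the closed set is {q0, q1, q2, q6, q8, q9, q12, q14}.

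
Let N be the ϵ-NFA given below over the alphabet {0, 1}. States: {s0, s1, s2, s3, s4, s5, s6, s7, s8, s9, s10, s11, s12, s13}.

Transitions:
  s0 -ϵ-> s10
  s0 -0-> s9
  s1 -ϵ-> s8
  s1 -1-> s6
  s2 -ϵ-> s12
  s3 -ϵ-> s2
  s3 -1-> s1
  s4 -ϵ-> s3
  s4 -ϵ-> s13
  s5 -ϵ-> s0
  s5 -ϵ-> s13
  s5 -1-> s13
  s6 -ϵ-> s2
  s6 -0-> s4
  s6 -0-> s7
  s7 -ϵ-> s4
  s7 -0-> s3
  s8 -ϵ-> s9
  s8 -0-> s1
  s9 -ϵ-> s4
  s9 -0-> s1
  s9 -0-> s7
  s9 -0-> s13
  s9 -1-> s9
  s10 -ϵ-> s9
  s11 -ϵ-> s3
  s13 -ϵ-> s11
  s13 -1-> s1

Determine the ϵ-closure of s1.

{s1, s2, s3, s4, s8, s9, s11, s12, s13}

Start with {s1}.
From s1 via ϵ: add s8.
From s8 via ϵ: add s9.
From s9 via ϵ: add s4.
From s4 via ϵ: add s3, s13.
From s3 via ϵ: add s2.
From s13 via ϵ: add s11.
From s2 via ϵ: add s12.
No new states can be added; the closed set is {s1, s2, s3, s4, s8, s9, s11, s12, s13}.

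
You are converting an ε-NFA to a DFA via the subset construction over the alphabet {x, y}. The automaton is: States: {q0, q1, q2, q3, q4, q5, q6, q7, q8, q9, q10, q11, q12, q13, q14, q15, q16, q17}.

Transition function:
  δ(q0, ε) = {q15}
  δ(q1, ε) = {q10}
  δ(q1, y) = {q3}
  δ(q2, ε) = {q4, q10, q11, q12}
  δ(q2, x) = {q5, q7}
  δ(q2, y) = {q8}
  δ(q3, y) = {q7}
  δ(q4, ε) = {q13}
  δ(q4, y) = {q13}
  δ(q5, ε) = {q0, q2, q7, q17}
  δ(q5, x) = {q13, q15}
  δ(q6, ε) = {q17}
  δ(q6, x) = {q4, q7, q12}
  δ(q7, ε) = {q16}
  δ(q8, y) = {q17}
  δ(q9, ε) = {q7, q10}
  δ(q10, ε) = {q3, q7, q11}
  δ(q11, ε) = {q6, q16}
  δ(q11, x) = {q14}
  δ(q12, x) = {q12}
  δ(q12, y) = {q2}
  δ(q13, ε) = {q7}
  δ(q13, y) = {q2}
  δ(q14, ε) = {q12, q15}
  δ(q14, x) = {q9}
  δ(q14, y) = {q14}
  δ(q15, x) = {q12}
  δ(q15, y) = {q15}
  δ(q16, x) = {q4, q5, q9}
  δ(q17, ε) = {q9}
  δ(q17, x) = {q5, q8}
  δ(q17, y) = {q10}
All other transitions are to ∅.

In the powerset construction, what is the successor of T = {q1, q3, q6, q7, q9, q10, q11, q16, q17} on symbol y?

{q3, q6, q7, q9, q10, q11, q16, q17}

q1 on y → {q3}.
q3 on y → {q7}.
q17 on y → {q10}.
No y-transition from q6, q7, q9, q10, q11, q16.
Union after reading y: {q3, q7, q10}.
Now take the ε-closure:
From q7 via ε: add q16.
From q10 via ε: add q11.
From q11 via ε: add q6.
From q6 via ε: add q17.
From q17 via ε: add q9.
No new states can be added; the closed set is {q3, q6, q7, q9, q10, q11, q16, q17}.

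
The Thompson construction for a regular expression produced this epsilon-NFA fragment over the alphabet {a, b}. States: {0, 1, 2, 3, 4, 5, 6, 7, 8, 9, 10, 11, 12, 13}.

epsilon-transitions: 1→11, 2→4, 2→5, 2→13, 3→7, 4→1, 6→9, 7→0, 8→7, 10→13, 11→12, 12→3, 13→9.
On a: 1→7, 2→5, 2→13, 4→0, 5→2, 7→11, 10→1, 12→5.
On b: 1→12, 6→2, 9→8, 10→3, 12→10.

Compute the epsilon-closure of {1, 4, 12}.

Start with {1, 4, 12}.
From 1 via epsilon: add 11.
From 12 via epsilon: add 3.
From 3 via epsilon: add 7.
From 7 via epsilon: add 0.
No new states can be added; the closed set is {0, 1, 3, 4, 7, 11, 12}.

{0, 1, 3, 4, 7, 11, 12}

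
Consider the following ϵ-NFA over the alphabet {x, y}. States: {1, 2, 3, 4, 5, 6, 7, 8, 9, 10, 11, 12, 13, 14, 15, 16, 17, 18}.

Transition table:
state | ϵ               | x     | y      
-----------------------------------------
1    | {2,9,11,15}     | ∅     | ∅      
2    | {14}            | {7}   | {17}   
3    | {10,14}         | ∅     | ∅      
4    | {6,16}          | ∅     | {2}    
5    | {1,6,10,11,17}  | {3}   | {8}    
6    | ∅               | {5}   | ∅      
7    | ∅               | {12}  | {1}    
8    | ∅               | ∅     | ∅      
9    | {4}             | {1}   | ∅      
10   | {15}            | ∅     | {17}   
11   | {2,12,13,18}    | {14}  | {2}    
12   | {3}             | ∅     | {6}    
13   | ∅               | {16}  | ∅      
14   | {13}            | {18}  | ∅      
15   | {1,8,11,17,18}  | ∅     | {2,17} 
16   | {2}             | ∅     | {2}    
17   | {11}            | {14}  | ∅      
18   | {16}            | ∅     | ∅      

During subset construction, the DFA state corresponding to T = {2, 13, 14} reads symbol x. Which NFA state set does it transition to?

{2, 7, 13, 14, 16, 18}

2 on x → {7}.
13 on x → {16}.
14 on x → {18}.
Union after reading x: {7, 16, 18}.
Now take the ϵ-closure:
From 16 via ϵ: add 2.
From 2 via ϵ: add 14.
From 14 via ϵ: add 13.
No new states can be added; the closed set is {2, 7, 13, 14, 16, 18}.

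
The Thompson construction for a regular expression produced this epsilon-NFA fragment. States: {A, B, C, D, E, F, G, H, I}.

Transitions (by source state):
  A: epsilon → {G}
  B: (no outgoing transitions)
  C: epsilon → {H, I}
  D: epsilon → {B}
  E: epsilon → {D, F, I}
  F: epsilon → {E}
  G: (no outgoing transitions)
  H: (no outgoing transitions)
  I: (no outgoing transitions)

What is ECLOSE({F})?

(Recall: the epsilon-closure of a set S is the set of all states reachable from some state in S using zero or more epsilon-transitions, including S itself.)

Start with {F}.
From F via epsilon: add E.
From E via epsilon: add D, I.
From D via epsilon: add B.
No new states can be added; the closed set is {B, D, E, F, I}.

{B, D, E, F, I}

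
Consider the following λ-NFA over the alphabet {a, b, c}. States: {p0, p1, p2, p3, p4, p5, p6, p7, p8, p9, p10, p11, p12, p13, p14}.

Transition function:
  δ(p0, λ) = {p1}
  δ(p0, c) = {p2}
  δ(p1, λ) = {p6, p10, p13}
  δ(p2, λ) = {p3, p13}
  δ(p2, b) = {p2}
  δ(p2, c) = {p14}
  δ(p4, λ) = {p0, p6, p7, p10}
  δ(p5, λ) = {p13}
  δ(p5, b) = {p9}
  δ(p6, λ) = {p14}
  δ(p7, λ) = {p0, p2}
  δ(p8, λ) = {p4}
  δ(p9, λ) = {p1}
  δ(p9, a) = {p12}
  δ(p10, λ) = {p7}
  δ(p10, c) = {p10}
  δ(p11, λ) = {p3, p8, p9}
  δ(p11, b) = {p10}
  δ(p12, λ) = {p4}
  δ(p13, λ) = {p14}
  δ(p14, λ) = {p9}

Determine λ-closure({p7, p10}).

Start with {p7, p10}.
From p7 via λ: add p0, p2.
From p0 via λ: add p1.
From p2 via λ: add p3, p13.
From p1 via λ: add p6.
From p13 via λ: add p14.
From p14 via λ: add p9.
No new states can be added; the closed set is {p0, p1, p2, p3, p6, p7, p9, p10, p13, p14}.

{p0, p1, p2, p3, p6, p7, p9, p10, p13, p14}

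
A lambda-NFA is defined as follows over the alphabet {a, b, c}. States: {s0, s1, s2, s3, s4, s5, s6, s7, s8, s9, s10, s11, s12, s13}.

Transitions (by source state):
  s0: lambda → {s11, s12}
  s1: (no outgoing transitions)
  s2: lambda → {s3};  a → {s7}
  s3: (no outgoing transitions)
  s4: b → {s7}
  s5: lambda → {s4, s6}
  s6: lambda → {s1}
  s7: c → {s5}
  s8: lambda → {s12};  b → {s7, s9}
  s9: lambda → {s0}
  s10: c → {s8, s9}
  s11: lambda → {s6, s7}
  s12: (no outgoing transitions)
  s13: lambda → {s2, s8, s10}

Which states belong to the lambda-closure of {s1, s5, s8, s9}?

Start with {s1, s5, s8, s9}.
From s5 via lambda: add s4, s6.
From s8 via lambda: add s12.
From s9 via lambda: add s0.
From s0 via lambda: add s11.
From s11 via lambda: add s7.
No new states can be added; the closed set is {s0, s1, s4, s5, s6, s7, s8, s9, s11, s12}.

{s0, s1, s4, s5, s6, s7, s8, s9, s11, s12}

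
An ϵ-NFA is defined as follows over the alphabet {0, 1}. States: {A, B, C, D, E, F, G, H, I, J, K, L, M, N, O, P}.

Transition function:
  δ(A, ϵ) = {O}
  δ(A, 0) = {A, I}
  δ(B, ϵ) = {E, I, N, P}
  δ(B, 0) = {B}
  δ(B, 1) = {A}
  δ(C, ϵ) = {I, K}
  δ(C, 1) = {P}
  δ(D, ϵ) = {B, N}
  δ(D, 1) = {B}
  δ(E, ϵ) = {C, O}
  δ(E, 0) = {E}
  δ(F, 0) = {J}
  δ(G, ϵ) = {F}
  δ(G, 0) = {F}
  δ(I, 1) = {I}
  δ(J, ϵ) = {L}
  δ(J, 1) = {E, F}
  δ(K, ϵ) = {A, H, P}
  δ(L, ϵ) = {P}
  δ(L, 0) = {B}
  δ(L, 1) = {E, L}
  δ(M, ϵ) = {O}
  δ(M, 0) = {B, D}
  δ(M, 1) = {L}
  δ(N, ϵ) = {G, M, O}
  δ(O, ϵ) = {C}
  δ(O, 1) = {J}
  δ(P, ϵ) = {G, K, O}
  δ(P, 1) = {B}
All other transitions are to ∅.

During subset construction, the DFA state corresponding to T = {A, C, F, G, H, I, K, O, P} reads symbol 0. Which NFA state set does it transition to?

{A, C, F, G, H, I, J, K, L, O, P}

A on 0 → {A, I}.
F on 0 → {J}.
G on 0 → {F}.
No 0-transition from C, H, I, K, O, P.
Union after reading 0: {A, F, I, J}.
Now take the ϵ-closure:
From A via ϵ: add O.
From J via ϵ: add L.
From L via ϵ: add P.
From O via ϵ: add C.
From C via ϵ: add K.
From P via ϵ: add G.
From K via ϵ: add H.
No new states can be added; the closed set is {A, C, F, G, H, I, J, K, L, O, P}.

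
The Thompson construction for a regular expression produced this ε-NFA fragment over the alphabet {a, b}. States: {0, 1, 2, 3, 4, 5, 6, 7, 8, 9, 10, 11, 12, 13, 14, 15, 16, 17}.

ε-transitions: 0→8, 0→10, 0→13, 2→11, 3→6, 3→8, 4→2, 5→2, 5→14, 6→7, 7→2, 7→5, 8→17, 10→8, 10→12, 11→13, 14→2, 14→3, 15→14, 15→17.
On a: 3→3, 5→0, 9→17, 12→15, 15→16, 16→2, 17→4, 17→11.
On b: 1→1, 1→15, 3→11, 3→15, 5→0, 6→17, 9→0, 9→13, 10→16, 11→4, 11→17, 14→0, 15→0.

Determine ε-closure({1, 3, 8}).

Start with {1, 3, 8}.
From 3 via ε: add 6.
From 8 via ε: add 17.
From 6 via ε: add 7.
From 7 via ε: add 2, 5.
From 2 via ε: add 11.
From 5 via ε: add 14.
From 11 via ε: add 13.
No new states can be added; the closed set is {1, 2, 3, 5, 6, 7, 8, 11, 13, 14, 17}.

{1, 2, 3, 5, 6, 7, 8, 11, 13, 14, 17}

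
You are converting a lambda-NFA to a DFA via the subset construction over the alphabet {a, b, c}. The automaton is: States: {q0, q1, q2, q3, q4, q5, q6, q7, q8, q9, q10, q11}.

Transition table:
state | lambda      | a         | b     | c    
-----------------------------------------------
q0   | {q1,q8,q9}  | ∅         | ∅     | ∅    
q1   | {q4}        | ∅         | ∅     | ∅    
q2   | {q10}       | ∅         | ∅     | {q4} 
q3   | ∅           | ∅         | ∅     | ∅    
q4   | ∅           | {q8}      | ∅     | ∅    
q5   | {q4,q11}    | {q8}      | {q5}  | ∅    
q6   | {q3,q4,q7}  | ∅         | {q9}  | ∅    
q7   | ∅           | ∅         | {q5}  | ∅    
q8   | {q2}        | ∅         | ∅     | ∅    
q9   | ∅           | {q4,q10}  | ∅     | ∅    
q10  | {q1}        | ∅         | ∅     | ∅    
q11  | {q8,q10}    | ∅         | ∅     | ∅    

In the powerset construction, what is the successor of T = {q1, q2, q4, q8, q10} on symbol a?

{q1, q2, q4, q8, q10}

q4 on a → {q8}.
No a-transition from q1, q2, q8, q10.
Union after reading a: {q8}.
Now take the lambda-closure:
From q8 via lambda: add q2.
From q2 via lambda: add q10.
From q10 via lambda: add q1.
From q1 via lambda: add q4.
No new states can be added; the closed set is {q1, q2, q4, q8, q10}.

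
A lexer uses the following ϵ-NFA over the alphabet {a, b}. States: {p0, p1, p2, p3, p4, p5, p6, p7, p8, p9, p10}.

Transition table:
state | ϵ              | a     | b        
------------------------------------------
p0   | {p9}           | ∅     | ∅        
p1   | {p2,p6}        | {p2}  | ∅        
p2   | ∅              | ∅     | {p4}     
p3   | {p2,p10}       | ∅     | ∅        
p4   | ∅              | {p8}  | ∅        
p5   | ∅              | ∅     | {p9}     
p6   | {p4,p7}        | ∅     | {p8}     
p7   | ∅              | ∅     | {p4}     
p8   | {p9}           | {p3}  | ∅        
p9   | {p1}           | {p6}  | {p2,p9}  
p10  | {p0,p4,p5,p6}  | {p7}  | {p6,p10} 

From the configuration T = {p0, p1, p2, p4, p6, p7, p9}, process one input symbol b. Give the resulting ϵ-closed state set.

p2 on b → {p4}.
p6 on b → {p8}.
p7 on b → {p4}.
p9 on b → {p2, p9}.
No b-transition from p0, p1, p4.
Union after reading b: {p2, p4, p8, p9}.
Now take the ϵ-closure:
From p9 via ϵ: add p1.
From p1 via ϵ: add p6.
From p6 via ϵ: add p7.
No new states can be added; the closed set is {p1, p2, p4, p6, p7, p8, p9}.

{p1, p2, p4, p6, p7, p8, p9}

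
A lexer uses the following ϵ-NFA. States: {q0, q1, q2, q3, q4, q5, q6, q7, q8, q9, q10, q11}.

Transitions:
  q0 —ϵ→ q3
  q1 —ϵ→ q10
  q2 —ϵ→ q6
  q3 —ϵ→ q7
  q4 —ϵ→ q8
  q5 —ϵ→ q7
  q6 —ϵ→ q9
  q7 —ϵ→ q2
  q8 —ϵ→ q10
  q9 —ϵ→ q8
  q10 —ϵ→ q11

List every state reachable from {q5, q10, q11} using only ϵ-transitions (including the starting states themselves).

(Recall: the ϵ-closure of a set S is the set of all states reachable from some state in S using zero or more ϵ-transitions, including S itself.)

{q2, q5, q6, q7, q8, q9, q10, q11}

Start with {q5, q10, q11}.
From q5 via ϵ: add q7.
From q7 via ϵ: add q2.
From q2 via ϵ: add q6.
From q6 via ϵ: add q9.
From q9 via ϵ: add q8.
No new states can be added; the closed set is {q2, q5, q6, q7, q8, q9, q10, q11}.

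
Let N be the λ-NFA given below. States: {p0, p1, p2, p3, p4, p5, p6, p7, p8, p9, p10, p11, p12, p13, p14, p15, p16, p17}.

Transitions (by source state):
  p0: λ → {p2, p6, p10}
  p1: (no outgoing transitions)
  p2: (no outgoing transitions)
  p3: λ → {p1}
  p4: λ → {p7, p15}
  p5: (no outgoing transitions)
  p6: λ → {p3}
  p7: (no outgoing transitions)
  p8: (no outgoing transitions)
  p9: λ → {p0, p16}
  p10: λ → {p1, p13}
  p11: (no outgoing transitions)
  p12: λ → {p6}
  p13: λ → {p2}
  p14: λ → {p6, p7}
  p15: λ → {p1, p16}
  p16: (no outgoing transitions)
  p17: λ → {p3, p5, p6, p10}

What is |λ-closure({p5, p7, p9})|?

Start with {p5, p7, p9}.
From p9 via λ: add p0, p16.
From p0 via λ: add p2, p6, p10.
From p6 via λ: add p3.
From p10 via λ: add p1, p13.
λ-closure = {p0, p1, p2, p3, p5, p6, p7, p9, p10, p13, p16}, which has 11 states.

11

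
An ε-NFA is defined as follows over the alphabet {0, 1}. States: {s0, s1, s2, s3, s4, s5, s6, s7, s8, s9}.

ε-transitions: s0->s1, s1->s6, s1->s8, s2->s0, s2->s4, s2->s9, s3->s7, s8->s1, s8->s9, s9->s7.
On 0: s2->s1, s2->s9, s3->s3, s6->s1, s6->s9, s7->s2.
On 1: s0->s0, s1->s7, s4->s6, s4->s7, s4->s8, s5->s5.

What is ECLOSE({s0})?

Start with {s0}.
From s0 via ε: add s1.
From s1 via ε: add s6, s8.
From s8 via ε: add s9.
From s9 via ε: add s7.
No new states can be added; the closed set is {s0, s1, s6, s7, s8, s9}.

{s0, s1, s6, s7, s8, s9}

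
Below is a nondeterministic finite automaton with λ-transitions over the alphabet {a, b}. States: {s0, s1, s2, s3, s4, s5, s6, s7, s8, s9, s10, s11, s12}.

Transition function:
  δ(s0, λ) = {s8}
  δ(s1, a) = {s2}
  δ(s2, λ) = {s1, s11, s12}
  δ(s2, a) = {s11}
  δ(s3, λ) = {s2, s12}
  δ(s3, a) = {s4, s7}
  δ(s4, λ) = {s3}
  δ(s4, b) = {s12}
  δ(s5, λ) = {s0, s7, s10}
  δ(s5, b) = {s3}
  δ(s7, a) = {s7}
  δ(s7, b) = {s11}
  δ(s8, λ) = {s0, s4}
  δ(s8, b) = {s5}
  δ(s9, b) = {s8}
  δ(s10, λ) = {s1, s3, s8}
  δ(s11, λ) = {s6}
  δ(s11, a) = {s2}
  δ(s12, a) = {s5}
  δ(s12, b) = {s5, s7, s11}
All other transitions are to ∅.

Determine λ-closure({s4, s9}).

Start with {s4, s9}.
From s4 via λ: add s3.
From s3 via λ: add s2, s12.
From s2 via λ: add s1, s11.
From s11 via λ: add s6.
No new states can be added; the closed set is {s1, s2, s3, s4, s6, s9, s11, s12}.

{s1, s2, s3, s4, s6, s9, s11, s12}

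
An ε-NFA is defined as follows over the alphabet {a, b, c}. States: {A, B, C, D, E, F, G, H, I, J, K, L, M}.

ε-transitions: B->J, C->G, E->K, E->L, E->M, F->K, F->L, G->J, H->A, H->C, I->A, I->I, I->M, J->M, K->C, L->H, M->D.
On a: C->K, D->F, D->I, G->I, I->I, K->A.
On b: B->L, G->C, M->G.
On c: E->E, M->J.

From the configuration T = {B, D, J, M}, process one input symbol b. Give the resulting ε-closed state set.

{A, C, D, G, H, J, L, M}

B on b → {L}.
M on b → {G}.
No b-transition from D, J.
Union after reading b: {G, L}.
Now take the ε-closure:
From G via ε: add J.
From L via ε: add H.
From H via ε: add A, C.
From J via ε: add M.
From M via ε: add D.
No new states can be added; the closed set is {A, C, D, G, H, J, L, M}.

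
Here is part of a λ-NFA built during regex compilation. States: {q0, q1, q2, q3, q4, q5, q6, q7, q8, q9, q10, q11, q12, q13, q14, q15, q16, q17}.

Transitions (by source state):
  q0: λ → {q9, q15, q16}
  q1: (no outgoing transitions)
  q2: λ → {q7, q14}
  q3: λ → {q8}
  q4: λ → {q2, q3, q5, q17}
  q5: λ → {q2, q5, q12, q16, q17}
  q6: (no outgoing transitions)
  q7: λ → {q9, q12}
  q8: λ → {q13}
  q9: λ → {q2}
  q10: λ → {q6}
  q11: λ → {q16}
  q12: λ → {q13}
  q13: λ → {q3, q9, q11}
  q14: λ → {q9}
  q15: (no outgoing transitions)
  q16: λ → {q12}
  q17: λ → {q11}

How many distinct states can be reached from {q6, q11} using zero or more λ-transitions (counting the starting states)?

11

Start with {q6, q11}.
From q11 via λ: add q16.
From q16 via λ: add q12.
From q12 via λ: add q13.
From q13 via λ: add q3, q9.
From q3 via λ: add q8.
From q9 via λ: add q2.
From q2 via λ: add q7, q14.
λ-closure = {q2, q3, q6, q7, q8, q9, q11, q12, q13, q14, q16}, which has 11 states.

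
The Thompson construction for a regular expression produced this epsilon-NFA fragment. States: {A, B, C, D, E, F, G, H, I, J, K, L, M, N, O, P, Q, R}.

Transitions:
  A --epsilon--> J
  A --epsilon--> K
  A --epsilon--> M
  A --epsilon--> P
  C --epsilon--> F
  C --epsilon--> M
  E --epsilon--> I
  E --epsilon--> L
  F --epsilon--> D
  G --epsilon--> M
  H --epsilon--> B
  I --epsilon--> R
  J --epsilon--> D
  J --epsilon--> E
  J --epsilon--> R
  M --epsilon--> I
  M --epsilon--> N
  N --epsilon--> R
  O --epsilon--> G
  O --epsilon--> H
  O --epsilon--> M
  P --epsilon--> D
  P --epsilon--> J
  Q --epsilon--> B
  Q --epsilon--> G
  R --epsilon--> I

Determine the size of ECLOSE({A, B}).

12

Start with {A, B}.
From A via epsilon: add J, K, M, P.
From J via epsilon: add D, E, R.
From M via epsilon: add I, N.
From E via epsilon: add L.
epsilon-closure = {A, B, D, E, I, J, K, L, M, N, P, R}, which has 12 states.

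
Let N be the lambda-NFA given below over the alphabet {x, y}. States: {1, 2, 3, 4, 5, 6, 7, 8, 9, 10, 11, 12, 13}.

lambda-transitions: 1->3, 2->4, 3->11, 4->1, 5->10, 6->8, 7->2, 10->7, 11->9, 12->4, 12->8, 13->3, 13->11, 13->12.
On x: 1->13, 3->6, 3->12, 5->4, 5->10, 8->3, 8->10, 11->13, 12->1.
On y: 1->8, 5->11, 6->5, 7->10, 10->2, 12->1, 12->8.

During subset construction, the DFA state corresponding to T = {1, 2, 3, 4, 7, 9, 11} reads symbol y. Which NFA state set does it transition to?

{1, 2, 3, 4, 7, 8, 9, 10, 11}

1 on y → {8}.
7 on y → {10}.
No y-transition from 2, 3, 4, 9, 11.
Union after reading y: {8, 10}.
Now take the lambda-closure:
From 10 via lambda: add 7.
From 7 via lambda: add 2.
From 2 via lambda: add 4.
From 4 via lambda: add 1.
From 1 via lambda: add 3.
From 3 via lambda: add 11.
From 11 via lambda: add 9.
No new states can be added; the closed set is {1, 2, 3, 4, 7, 8, 9, 10, 11}.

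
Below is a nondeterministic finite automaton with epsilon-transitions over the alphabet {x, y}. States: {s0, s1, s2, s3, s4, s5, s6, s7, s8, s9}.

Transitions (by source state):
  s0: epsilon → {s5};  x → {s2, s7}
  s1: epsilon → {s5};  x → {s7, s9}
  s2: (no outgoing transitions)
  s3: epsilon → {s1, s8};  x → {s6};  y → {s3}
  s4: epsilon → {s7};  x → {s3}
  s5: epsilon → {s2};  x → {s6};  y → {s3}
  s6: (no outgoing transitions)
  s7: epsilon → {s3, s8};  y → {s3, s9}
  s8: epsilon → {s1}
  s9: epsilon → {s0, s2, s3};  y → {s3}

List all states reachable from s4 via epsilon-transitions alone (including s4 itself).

{s1, s2, s3, s4, s5, s7, s8}

Start with {s4}.
From s4 via epsilon: add s7.
From s7 via epsilon: add s3, s8.
From s3 via epsilon: add s1.
From s1 via epsilon: add s5.
From s5 via epsilon: add s2.
No new states can be added; the closed set is {s1, s2, s3, s4, s5, s7, s8}.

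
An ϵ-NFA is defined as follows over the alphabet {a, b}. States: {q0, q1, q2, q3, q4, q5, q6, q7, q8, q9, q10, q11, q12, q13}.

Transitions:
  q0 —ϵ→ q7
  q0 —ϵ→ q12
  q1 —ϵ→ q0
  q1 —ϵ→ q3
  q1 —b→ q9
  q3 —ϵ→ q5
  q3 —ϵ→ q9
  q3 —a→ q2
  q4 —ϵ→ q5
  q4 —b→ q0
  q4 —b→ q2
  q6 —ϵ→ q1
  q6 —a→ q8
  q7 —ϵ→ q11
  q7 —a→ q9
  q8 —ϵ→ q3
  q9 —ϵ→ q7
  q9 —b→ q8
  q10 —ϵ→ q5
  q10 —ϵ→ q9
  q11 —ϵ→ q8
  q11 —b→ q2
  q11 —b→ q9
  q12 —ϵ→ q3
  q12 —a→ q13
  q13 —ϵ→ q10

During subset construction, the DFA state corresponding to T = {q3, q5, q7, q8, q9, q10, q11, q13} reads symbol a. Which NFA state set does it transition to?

q3 on a → {q2}.
q7 on a → {q9}.
No a-transition from q5, q8, q9, q10, q11, q13.
Union after reading a: {q2, q9}.
Now take the ϵ-closure:
From q9 via ϵ: add q7.
From q7 via ϵ: add q11.
From q11 via ϵ: add q8.
From q8 via ϵ: add q3.
From q3 via ϵ: add q5.
No new states can be added; the closed set is {q2, q3, q5, q7, q8, q9, q11}.

{q2, q3, q5, q7, q8, q9, q11}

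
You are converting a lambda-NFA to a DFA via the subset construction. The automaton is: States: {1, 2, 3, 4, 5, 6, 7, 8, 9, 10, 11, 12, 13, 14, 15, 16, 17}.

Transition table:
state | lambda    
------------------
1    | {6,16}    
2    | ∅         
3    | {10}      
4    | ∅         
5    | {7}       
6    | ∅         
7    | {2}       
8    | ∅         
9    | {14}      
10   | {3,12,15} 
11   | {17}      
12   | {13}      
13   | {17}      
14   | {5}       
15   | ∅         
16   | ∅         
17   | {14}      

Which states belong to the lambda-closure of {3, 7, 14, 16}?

{2, 3, 5, 7, 10, 12, 13, 14, 15, 16, 17}

Start with {3, 7, 14, 16}.
From 3 via lambda: add 10.
From 7 via lambda: add 2.
From 14 via lambda: add 5.
From 10 via lambda: add 12, 15.
From 12 via lambda: add 13.
From 13 via lambda: add 17.
No new states can be added; the closed set is {2, 3, 5, 7, 10, 12, 13, 14, 15, 16, 17}.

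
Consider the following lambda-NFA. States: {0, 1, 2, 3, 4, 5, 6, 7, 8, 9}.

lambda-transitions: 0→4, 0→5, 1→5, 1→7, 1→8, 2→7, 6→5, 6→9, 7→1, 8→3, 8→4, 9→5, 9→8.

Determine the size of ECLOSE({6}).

6

Start with {6}.
From 6 via lambda: add 5, 9.
From 9 via lambda: add 8.
From 8 via lambda: add 3, 4.
lambda-closure = {3, 4, 5, 6, 8, 9}, which has 6 states.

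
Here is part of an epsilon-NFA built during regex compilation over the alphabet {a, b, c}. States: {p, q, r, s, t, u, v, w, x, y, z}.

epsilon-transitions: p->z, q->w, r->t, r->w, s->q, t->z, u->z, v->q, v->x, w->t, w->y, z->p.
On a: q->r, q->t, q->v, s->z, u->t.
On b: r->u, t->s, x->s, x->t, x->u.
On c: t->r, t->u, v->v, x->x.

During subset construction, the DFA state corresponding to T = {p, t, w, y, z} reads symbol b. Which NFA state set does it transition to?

t on b → {s}.
No b-transition from p, w, y, z.
Union after reading b: {s}.
Now take the epsilon-closure:
From s via epsilon: add q.
From q via epsilon: add w.
From w via epsilon: add t, y.
From t via epsilon: add z.
From z via epsilon: add p.
No new states can be added; the closed set is {p, q, s, t, w, y, z}.

{p, q, s, t, w, y, z}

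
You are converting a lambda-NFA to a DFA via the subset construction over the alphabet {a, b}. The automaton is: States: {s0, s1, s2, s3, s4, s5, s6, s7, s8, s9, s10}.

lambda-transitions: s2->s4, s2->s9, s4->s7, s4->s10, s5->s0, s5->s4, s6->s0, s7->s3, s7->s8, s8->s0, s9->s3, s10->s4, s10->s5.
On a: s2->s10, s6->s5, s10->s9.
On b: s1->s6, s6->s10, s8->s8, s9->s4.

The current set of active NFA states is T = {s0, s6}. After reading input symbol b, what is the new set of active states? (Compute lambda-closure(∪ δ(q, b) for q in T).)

s6 on b → {s10}.
No b-transition from s0.
Union after reading b: {s10}.
Now take the lambda-closure:
From s10 via lambda: add s4, s5.
From s4 via lambda: add s7.
From s5 via lambda: add s0.
From s7 via lambda: add s3, s8.
No new states can be added; the closed set is {s0, s3, s4, s5, s7, s8, s10}.

{s0, s3, s4, s5, s7, s8, s10}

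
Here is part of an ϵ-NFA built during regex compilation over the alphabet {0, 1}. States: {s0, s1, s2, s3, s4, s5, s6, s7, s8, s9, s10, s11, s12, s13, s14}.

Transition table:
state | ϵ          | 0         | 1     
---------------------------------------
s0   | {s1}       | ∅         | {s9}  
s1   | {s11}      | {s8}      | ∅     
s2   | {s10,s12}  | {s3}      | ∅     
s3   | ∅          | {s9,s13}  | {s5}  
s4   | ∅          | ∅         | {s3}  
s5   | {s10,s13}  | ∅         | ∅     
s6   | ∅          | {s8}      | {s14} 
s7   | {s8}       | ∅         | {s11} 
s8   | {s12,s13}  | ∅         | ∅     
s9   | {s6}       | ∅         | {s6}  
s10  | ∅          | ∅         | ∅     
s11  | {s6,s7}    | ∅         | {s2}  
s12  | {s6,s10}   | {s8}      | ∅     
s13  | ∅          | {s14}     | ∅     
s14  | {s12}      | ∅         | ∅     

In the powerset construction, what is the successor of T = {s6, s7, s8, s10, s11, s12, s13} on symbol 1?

s6 on 1 → {s14}.
s7 on 1 → {s11}.
s11 on 1 → {s2}.
No 1-transition from s8, s10, s12, s13.
Union after reading 1: {s2, s11, s14}.
Now take the ϵ-closure:
From s2 via ϵ: add s10, s12.
From s11 via ϵ: add s6, s7.
From s7 via ϵ: add s8.
From s8 via ϵ: add s13.
No new states can be added; the closed set is {s2, s6, s7, s8, s10, s11, s12, s13, s14}.

{s2, s6, s7, s8, s10, s11, s12, s13, s14}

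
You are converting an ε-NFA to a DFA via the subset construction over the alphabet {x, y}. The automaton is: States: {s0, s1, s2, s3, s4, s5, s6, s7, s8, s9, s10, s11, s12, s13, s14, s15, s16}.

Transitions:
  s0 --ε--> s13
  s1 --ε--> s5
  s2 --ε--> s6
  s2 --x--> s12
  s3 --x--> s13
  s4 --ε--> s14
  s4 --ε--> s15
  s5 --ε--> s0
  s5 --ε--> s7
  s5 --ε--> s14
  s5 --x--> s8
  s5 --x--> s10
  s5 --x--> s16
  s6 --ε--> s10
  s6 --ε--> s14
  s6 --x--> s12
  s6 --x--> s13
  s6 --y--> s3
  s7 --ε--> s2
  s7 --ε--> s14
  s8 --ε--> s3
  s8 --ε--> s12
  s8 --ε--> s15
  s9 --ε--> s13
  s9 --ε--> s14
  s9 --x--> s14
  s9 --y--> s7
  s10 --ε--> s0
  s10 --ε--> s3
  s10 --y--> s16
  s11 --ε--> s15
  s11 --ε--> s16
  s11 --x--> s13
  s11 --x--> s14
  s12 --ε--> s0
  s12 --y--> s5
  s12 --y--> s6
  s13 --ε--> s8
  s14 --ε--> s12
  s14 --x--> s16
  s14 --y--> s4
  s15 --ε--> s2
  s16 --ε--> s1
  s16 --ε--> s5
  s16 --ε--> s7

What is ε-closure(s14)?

Start with {s14}.
From s14 via ε: add s12.
From s12 via ε: add s0.
From s0 via ε: add s13.
From s13 via ε: add s8.
From s8 via ε: add s3, s15.
From s15 via ε: add s2.
From s2 via ε: add s6.
From s6 via ε: add s10.
No new states can be added; the closed set is {s0, s2, s3, s6, s8, s10, s12, s13, s14, s15}.

{s0, s2, s3, s6, s8, s10, s12, s13, s14, s15}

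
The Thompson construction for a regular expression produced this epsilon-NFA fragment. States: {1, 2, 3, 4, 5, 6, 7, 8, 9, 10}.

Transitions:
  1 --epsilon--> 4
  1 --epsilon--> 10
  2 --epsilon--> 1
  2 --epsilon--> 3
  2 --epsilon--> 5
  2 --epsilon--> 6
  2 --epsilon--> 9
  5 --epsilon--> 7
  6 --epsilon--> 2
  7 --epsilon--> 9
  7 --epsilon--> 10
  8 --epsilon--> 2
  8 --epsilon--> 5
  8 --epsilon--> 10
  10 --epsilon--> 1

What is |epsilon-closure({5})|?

Start with {5}.
From 5 via epsilon: add 7.
From 7 via epsilon: add 9, 10.
From 10 via epsilon: add 1.
From 1 via epsilon: add 4.
epsilon-closure = {1, 4, 5, 7, 9, 10}, which has 6 states.

6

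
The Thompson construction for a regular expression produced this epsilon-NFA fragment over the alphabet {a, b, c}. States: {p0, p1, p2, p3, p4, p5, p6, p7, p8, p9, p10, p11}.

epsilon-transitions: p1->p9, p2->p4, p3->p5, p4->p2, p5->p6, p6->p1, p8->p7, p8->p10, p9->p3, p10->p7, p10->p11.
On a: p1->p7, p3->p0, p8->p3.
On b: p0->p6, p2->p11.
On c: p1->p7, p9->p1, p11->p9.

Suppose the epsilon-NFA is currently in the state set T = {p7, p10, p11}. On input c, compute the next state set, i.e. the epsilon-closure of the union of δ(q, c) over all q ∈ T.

{p1, p3, p5, p6, p9}

p11 on c → {p9}.
No c-transition from p7, p10.
Union after reading c: {p9}.
Now take the epsilon-closure:
From p9 via epsilon: add p3.
From p3 via epsilon: add p5.
From p5 via epsilon: add p6.
From p6 via epsilon: add p1.
No new states can be added; the closed set is {p1, p3, p5, p6, p9}.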